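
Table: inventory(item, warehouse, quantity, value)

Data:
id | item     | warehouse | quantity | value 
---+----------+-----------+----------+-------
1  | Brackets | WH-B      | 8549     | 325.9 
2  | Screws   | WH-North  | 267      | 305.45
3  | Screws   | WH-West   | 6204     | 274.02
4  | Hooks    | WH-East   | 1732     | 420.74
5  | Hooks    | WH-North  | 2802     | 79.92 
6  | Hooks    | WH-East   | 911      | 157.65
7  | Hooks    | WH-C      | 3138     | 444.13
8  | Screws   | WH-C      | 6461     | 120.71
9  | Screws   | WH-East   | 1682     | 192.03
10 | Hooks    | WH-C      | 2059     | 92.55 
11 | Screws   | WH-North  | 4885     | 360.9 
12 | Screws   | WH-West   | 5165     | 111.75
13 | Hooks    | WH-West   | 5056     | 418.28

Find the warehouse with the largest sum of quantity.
SELECT warehouse, SUM(quantity) as val
FROM inventory
GROUP BY warehouse
ORDER BY val DESC
LIMIT 1

Result: WH-West with sum(quantity) = 16425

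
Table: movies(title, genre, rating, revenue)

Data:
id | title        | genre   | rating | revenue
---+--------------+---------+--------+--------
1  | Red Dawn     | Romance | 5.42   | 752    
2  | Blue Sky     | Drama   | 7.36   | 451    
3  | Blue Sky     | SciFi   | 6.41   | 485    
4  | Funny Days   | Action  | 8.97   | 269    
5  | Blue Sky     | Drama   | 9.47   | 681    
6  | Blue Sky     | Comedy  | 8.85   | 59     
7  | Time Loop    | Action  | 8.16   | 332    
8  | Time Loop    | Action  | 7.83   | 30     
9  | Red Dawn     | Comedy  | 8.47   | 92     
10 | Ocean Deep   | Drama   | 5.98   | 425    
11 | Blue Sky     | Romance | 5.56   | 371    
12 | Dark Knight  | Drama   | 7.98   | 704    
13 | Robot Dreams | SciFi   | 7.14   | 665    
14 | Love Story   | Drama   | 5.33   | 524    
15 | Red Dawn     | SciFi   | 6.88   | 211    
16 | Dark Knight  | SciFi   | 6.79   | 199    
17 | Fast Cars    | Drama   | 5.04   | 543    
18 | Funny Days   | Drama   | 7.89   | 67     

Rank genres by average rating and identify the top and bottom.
SELECT genre, AVG(rating)
FROM movies
GROUP BY genre
ORDER BY AVG(rating)

All groups:
  Romance: 5.49
  SciFi: 6.81
  Drama: 7.01
  Action: 8.32
  Comedy: 8.66

Highest: Comedy (8.66)
Lowest: Romance (5.49)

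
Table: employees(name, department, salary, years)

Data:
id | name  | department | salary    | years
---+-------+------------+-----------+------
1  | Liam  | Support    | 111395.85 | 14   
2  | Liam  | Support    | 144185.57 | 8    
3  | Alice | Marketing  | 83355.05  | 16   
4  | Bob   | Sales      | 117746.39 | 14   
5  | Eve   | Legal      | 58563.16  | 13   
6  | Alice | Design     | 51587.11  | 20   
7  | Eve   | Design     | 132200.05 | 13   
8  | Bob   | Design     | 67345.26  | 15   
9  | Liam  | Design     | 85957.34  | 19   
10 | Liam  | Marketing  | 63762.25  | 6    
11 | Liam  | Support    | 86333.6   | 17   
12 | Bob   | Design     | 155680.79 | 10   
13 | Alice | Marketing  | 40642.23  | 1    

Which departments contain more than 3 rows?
SELECT department, COUNT(*) as cnt
FROM employees
GROUP BY department
HAVING COUNT(*) > 3

Result:
  Design: 5

Note: HAVING filters groups after aggregation, WHERE filters rows before.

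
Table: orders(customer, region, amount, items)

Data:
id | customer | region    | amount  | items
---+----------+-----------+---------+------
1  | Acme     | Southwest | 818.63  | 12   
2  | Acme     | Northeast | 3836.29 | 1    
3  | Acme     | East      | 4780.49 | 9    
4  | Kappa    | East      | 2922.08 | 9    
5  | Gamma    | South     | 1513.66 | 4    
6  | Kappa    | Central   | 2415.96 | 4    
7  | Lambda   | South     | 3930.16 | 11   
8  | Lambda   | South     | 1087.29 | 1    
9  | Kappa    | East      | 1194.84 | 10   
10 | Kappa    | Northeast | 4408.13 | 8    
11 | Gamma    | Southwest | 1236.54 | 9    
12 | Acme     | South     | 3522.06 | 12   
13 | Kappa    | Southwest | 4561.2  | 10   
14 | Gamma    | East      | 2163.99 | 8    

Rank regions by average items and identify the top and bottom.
SELECT region, AVG(items)
FROM orders
GROUP BY region
ORDER BY AVG(items)

All groups:
  Central: 4.00
  Northeast: 4.50
  South: 7.00
  East: 9.00
  Southwest: 10.33

Highest: Southwest (10.33)
Lowest: Central (4.00)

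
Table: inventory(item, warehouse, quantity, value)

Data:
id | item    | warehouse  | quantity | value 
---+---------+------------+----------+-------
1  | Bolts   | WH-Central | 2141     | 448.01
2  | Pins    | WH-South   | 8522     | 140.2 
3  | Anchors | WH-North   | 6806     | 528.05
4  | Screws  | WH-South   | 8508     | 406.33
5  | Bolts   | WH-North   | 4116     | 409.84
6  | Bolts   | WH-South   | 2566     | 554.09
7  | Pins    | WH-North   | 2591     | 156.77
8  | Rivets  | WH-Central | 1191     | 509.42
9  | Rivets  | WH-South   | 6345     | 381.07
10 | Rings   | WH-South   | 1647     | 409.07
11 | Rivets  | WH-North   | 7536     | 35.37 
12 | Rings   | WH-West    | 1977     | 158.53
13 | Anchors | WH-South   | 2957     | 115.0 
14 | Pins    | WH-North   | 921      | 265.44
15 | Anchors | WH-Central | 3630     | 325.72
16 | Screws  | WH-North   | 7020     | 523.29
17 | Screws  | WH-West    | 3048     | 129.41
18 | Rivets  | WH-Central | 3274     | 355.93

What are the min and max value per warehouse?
SELECT warehouse, MIN(value), MAX(value)
FROM inventory
GROUP BY warehouse

Result:
  WH-Central: min=325.72, max=509.42
  WH-North: min=35.37, max=528.05
  WH-South: min=115.00, max=554.09
  WH-West: min=129.41, max=158.53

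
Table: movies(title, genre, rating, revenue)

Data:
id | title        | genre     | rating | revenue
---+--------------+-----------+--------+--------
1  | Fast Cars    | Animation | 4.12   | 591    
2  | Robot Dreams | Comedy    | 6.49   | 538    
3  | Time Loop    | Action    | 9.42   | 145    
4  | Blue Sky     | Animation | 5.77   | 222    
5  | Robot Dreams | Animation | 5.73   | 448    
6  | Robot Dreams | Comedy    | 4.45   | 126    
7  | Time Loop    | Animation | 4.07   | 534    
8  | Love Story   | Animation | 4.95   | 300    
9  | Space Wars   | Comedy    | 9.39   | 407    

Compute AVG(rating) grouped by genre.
SELECT genre, AVG(rating) as result
FROM movies
GROUP BY genre

Result:
  Action: 9.42
  Animation: 4.93
  Comedy: 6.78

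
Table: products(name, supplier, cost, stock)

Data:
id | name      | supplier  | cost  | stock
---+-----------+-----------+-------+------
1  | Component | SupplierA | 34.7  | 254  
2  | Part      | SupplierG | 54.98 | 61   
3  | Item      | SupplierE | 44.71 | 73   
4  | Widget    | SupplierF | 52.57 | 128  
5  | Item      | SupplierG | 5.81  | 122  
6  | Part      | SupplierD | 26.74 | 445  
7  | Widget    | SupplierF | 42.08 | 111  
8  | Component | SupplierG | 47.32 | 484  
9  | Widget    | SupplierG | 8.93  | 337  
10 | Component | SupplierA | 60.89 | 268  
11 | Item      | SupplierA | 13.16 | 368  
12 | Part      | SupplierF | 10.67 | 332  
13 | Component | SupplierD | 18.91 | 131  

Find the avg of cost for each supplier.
SELECT supplier, AVG(cost) as result
FROM products
GROUP BY supplier

Result:
  SupplierA: 36.25
  SupplierD: 22.83
  SupplierE: 44.71
  SupplierF: 35.11
  SupplierG: 29.26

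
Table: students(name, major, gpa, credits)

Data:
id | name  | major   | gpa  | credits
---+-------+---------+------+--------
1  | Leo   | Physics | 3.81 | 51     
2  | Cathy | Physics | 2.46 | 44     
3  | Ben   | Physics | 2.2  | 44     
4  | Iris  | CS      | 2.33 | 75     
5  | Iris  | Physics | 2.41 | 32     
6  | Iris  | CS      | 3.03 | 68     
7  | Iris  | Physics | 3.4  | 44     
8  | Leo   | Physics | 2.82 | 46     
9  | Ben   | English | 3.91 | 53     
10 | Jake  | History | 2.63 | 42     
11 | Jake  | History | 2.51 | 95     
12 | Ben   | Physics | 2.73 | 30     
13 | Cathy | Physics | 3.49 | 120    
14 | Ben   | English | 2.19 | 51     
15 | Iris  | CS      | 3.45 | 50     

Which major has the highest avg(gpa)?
SELECT major, AVG(gpa) as val
FROM students
GROUP BY major
ORDER BY val DESC
LIMIT 1

Result: English with avg(gpa) = 3.05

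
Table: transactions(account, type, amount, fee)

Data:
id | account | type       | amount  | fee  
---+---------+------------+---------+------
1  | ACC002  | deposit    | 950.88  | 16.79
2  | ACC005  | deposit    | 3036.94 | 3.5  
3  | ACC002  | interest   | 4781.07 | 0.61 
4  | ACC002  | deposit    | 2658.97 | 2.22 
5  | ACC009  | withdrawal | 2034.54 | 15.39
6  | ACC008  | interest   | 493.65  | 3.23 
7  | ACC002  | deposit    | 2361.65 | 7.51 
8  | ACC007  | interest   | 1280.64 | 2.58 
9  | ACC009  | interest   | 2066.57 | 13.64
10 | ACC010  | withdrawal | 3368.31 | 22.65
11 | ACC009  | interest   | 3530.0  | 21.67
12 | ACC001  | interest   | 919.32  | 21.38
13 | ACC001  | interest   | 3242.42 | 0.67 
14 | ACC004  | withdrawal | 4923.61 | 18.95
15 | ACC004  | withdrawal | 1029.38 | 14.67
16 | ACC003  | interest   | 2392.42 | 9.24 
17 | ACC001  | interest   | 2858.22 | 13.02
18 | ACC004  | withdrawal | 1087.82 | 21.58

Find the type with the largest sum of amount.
SELECT type, SUM(amount) as val
FROM transactions
GROUP BY type
ORDER BY val DESC
LIMIT 1

Result: interest with sum(amount) = 21564.31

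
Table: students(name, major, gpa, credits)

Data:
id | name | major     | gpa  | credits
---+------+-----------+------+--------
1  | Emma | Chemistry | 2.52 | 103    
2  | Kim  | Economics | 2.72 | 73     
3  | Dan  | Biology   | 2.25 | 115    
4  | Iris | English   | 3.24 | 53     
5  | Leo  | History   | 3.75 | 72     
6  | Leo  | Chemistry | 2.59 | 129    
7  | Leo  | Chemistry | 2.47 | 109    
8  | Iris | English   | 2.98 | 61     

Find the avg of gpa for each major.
SELECT major, AVG(gpa) as result
FROM students
GROUP BY major

Result:
  Biology: 2.25
  Chemistry: 2.53
  Economics: 2.72
  English: 3.11
  History: 3.75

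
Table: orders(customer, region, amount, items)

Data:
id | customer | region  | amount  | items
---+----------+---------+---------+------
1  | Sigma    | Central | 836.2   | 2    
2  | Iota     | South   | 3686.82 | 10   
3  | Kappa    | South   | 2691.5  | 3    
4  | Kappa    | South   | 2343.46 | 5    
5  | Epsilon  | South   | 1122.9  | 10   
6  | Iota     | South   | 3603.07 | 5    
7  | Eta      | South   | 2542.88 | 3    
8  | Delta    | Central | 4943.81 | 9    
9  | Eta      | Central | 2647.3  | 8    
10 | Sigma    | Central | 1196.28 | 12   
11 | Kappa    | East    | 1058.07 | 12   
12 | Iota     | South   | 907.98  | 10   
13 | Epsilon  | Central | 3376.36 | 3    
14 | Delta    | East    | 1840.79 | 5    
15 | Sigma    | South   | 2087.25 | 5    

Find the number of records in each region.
SELECT region, COUNT(*) as count
FROM orders
GROUP BY region

Result:
  Central: 5
  East: 2
  South: 8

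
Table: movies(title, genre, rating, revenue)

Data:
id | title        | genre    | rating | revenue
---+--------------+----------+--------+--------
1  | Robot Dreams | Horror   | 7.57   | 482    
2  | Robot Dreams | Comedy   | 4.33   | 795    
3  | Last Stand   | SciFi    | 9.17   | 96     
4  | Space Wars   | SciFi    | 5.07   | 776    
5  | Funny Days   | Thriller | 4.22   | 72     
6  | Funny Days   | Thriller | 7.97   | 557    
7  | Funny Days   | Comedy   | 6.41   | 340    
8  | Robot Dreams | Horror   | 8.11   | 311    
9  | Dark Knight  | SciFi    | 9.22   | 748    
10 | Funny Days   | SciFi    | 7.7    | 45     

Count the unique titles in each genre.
SELECT genre, COUNT(DISTINCT title)
FROM movies
GROUP BY genre

Result:
  Comedy: 2 distinct
  Horror: 1 distinct
  SciFi: 4 distinct
  Thriller: 1 distinct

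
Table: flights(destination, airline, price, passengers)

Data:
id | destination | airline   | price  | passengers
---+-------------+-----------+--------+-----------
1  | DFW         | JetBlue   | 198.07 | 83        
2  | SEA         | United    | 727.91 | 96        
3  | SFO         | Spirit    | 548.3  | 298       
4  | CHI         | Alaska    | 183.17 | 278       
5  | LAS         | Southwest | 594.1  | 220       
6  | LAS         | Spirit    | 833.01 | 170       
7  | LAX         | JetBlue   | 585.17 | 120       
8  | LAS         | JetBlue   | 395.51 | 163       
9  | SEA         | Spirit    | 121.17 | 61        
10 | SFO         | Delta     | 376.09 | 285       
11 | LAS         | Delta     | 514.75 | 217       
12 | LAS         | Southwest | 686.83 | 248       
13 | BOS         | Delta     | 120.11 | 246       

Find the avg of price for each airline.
SELECT airline, AVG(price) as result
FROM flights
GROUP BY airline

Result:
  Alaska: 183.17
  Delta: 336.98
  JetBlue: 392.92
  Southwest: 640.47
  Spirit: 500.83
  United: 727.91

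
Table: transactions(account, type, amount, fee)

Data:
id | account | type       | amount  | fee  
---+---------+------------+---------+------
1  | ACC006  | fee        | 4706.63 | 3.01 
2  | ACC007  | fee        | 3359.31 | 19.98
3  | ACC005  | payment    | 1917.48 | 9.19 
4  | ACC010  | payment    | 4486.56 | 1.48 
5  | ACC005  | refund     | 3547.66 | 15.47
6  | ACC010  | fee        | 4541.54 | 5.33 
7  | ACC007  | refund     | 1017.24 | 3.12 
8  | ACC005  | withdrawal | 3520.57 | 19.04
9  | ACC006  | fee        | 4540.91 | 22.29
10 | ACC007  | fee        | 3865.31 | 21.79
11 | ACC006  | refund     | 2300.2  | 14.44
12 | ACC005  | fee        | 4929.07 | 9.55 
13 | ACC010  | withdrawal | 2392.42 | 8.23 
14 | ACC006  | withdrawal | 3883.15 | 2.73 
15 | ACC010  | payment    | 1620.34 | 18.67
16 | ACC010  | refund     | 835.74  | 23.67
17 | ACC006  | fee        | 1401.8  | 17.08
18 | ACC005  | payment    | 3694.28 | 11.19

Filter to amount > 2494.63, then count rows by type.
SELECT type, COUNT(*)
FROM transactions
WHERE amount > 2494.63
GROUP BY type

Note: WHERE filters rows before grouping.

Result:
  fee: 6
  payment: 2
  refund: 1
  withdrawal: 2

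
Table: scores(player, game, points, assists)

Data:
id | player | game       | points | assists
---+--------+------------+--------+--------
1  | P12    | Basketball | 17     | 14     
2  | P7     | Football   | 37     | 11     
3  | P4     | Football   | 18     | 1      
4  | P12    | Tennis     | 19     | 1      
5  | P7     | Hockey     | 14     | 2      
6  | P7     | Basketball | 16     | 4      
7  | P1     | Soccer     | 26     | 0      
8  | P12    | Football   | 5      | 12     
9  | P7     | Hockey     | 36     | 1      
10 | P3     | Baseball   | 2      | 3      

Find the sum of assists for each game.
SELECT game, SUM(assists) as result
FROM scores
GROUP BY game

Result:
  Baseball: 3
  Basketball: 18
  Football: 24
  Hockey: 3
  Soccer: 0
  Tennis: 1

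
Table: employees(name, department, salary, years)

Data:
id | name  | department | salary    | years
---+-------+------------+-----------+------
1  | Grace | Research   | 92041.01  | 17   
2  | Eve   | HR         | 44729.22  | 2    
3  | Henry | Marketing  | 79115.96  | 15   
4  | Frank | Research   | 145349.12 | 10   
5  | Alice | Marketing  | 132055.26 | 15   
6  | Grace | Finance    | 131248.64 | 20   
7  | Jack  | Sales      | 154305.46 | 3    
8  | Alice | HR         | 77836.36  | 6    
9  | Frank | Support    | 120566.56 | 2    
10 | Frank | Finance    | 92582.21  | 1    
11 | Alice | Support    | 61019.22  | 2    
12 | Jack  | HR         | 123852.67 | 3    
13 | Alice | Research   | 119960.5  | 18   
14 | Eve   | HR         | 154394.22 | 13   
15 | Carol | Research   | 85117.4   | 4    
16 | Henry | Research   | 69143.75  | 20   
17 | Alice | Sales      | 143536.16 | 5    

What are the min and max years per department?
SELECT department, MIN(years), MAX(years)
FROM employees
GROUP BY department

Result:
  Finance: min=1, max=20
  HR: min=2, max=13
  Marketing: min=15, max=15
  Research: min=4, max=20
  Sales: min=3, max=5
  Support: min=2, max=2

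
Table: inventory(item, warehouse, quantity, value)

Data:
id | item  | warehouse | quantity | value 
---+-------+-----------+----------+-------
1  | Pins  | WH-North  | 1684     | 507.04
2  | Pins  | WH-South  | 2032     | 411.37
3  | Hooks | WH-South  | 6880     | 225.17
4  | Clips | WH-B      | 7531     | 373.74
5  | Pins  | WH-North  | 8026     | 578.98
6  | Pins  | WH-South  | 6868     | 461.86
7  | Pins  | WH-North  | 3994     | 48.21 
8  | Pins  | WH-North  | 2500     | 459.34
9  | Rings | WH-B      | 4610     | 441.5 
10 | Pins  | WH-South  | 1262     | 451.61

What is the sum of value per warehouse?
SELECT warehouse, SUM(value) as result
FROM inventory
GROUP BY warehouse

Result:
  WH-B: 815.24
  WH-North: 1593.57
  WH-South: 1550.01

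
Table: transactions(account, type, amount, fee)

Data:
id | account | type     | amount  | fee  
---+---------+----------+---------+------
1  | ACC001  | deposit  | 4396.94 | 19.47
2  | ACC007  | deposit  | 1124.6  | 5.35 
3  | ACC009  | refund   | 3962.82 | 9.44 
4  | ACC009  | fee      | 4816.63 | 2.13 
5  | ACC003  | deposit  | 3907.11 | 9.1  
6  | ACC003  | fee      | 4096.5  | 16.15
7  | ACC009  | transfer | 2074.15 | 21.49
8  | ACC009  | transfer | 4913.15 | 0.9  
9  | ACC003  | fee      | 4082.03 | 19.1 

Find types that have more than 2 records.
SELECT type, COUNT(*) as cnt
FROM transactions
GROUP BY type
HAVING COUNT(*) > 2

Result:
  deposit: 3
  fee: 3

Note: HAVING filters groups after aggregation, WHERE filters rows before.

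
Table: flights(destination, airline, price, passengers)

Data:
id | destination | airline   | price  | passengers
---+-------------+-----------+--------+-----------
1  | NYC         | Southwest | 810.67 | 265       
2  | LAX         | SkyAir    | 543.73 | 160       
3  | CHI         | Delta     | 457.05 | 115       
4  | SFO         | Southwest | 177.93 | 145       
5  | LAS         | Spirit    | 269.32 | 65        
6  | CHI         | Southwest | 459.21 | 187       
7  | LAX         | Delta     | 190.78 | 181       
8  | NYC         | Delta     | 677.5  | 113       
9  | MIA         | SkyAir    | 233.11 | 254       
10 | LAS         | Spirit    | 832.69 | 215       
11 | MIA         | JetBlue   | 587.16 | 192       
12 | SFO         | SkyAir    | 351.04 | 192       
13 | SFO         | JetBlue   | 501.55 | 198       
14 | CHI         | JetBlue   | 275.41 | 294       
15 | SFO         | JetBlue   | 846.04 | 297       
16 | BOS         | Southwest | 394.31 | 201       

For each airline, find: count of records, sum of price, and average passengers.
SELECT airline,
       COUNT(*) as cnt,
       SUM(price) as total_price,
       AVG(passengers) as avg_passengers
FROM flights
GROUP BY airline

Result:
  Delta: 3 records, 1325.33 total price, 136.33 avg passengers
  JetBlue: 4 records, 2210.16 total price, 245.25 avg passengers
  SkyAir: 3 records, 1127.88 total price, 202.00 avg passengers
  Southwest: 4 records, 1842.12 total price, 199.50 avg passengers
  Spirit: 2 records, 1102.01 total price, 140.00 avg passengers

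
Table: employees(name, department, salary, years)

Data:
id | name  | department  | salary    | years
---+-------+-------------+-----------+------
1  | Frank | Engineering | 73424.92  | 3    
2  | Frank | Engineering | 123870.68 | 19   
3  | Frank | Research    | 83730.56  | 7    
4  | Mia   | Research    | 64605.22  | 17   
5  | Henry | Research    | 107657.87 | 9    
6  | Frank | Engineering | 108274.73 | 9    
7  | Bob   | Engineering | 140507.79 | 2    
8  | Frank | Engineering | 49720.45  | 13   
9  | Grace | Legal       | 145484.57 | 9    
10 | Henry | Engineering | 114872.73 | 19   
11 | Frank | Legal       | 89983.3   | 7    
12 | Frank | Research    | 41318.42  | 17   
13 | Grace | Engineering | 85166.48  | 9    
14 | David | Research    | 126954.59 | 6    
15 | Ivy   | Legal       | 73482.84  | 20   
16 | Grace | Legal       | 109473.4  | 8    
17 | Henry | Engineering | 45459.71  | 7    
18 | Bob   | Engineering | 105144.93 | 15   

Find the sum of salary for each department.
SELECT department, SUM(salary) as result
FROM employees
GROUP BY department

Result:
  Engineering: 846442.42
  Legal: 418424.11
  Research: 424266.66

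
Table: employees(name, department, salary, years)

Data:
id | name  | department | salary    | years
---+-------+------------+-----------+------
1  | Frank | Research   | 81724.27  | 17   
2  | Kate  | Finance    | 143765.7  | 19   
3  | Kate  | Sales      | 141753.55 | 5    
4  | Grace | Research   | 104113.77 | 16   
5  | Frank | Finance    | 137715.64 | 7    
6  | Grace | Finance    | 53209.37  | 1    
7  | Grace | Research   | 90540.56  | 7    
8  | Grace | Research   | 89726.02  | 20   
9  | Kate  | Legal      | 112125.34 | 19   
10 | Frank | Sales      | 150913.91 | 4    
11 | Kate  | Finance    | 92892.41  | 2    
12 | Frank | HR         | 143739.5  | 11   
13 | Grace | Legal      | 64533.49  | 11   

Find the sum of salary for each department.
SELECT department, SUM(salary) as result
FROM employees
GROUP BY department

Result:
  Finance: 427583.12
  HR: 143739.50
  Legal: 176658.83
  Research: 366104.62
  Sales: 292667.46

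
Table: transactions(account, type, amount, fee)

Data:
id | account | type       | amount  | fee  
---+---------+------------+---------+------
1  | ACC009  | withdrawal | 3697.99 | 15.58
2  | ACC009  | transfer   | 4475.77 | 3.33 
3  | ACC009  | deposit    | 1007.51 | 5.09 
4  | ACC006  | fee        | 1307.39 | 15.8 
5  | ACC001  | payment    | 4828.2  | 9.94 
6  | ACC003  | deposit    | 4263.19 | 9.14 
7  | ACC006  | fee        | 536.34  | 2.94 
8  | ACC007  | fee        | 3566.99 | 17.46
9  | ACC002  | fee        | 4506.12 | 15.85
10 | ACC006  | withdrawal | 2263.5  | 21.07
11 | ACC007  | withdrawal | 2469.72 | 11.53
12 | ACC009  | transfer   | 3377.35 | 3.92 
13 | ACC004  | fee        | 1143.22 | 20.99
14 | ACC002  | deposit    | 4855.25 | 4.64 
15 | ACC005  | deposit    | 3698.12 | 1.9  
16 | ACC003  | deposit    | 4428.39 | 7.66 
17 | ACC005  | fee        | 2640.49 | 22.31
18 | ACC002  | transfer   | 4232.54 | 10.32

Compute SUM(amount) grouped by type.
SELECT type, SUM(amount) as result
FROM transactions
GROUP BY type

Result:
  deposit: 18252.46
  fee: 13700.55
  payment: 4828.20
  transfer: 12085.66
  withdrawal: 8431.21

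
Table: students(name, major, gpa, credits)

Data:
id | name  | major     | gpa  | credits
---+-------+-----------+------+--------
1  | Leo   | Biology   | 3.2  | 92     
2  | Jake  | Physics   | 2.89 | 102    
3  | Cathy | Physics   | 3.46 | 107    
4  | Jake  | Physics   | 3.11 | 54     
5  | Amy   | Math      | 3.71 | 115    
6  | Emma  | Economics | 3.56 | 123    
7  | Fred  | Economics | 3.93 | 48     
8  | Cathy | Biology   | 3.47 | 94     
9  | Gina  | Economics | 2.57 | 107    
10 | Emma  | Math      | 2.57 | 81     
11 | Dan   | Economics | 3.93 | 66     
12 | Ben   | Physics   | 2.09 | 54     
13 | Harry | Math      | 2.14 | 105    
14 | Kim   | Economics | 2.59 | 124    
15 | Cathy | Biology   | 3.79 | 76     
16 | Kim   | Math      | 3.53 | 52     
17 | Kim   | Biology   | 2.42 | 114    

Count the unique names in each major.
SELECT major, COUNT(DISTINCT name)
FROM students
GROUP BY major

Result:
  Biology: 3 distinct
  Economics: 5 distinct
  Math: 4 distinct
  Physics: 3 distinct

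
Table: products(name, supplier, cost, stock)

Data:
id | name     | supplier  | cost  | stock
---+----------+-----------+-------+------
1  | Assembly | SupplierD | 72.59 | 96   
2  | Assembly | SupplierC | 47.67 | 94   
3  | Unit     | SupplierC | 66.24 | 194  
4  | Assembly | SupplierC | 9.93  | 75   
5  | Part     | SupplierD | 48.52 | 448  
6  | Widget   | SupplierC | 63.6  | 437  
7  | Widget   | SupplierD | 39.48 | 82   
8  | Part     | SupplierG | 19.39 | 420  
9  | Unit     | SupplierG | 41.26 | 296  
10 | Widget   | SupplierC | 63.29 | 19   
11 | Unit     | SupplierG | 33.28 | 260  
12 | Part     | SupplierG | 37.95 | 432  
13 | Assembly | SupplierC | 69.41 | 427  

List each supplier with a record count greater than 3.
SELECT supplier, COUNT(*) as cnt
FROM products
GROUP BY supplier
HAVING COUNT(*) > 3

Result:
  SupplierC: 6
  SupplierG: 4

Note: HAVING filters groups after aggregation, WHERE filters rows before.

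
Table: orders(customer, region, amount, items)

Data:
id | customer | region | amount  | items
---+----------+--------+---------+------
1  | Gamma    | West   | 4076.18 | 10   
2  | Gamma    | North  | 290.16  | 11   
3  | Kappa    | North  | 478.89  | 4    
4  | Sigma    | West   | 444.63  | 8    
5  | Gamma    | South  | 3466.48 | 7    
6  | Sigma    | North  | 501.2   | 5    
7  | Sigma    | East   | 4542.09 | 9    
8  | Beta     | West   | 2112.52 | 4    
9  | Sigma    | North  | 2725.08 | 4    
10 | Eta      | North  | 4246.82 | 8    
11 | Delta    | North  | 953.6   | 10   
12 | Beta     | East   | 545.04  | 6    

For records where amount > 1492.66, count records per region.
SELECT region, COUNT(*)
FROM orders
WHERE amount > 1492.66
GROUP BY region

Note: WHERE filters rows before grouping.

Result:
  East: 1
  North: 2
  South: 1
  West: 2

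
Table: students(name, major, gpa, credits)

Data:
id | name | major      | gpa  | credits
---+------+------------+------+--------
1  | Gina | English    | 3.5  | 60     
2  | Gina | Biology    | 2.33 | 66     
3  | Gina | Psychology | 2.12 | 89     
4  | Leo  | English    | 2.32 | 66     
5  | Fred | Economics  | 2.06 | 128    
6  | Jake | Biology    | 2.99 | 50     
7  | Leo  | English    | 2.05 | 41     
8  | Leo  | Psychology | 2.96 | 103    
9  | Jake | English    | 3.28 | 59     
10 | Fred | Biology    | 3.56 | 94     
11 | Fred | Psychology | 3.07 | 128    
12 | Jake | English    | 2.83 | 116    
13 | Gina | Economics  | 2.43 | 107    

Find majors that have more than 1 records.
SELECT major, COUNT(*) as cnt
FROM students
GROUP BY major
HAVING COUNT(*) > 1

Result:
  Biology: 3
  Economics: 2
  English: 5
  Psychology: 3

Note: HAVING filters groups after aggregation, WHERE filters rows before.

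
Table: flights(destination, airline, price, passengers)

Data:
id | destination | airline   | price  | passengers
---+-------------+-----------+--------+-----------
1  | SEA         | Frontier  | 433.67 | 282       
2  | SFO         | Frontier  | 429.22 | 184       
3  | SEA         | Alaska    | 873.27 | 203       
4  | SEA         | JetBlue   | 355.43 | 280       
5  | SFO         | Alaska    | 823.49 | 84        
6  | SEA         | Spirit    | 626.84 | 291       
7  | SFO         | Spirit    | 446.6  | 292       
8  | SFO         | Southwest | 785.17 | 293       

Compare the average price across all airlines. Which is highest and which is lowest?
SELECT airline, AVG(price)
FROM flights
GROUP BY airline
ORDER BY AVG(price)

All groups:
  JetBlue: 355.43
  Frontier: 431.45
  Spirit: 536.72
  Southwest: 785.17
  Alaska: 848.38

Highest: Alaska (848.38)
Lowest: JetBlue (355.43)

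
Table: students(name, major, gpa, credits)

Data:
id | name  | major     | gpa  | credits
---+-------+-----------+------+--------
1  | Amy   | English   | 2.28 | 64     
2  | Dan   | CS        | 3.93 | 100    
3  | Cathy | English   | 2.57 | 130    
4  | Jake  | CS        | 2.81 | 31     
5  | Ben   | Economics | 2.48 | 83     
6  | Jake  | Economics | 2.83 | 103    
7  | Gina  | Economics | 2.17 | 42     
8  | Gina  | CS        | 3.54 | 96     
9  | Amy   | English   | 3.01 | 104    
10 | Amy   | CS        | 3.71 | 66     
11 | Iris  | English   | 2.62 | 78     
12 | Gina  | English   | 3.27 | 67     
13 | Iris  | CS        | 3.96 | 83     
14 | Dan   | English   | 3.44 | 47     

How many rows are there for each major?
SELECT major, COUNT(*) as count
FROM students
GROUP BY major

Result:
  CS: 5
  Economics: 3
  English: 6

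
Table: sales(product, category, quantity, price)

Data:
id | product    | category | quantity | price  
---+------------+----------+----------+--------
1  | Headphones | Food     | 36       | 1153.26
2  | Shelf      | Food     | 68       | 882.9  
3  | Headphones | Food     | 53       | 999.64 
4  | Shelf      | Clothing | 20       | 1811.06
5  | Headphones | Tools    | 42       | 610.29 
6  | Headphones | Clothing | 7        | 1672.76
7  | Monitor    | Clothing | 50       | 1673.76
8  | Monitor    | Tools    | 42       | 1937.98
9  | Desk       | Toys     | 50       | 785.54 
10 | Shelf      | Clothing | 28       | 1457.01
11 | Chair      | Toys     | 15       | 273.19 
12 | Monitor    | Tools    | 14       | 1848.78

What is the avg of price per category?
SELECT category, AVG(price) as result
FROM sales
GROUP BY category

Result:
  Clothing: 1653.65
  Food: 1011.93
  Tools: 1465.68
  Toys: 529.37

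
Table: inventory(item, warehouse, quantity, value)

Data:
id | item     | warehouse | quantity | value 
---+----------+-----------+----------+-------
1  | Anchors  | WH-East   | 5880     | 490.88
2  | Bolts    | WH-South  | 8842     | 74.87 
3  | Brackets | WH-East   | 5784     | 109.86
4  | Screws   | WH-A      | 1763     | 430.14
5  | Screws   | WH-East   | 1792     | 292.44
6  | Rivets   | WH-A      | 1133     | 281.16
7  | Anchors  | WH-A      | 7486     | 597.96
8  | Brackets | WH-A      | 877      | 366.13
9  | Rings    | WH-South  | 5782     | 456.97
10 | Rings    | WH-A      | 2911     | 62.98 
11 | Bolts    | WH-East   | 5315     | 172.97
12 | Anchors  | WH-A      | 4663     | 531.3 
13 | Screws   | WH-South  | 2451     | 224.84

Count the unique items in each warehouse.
SELECT warehouse, COUNT(DISTINCT item)
FROM inventory
GROUP BY warehouse

Result:
  WH-A: 5 distinct
  WH-East: 4 distinct
  WH-South: 3 distinct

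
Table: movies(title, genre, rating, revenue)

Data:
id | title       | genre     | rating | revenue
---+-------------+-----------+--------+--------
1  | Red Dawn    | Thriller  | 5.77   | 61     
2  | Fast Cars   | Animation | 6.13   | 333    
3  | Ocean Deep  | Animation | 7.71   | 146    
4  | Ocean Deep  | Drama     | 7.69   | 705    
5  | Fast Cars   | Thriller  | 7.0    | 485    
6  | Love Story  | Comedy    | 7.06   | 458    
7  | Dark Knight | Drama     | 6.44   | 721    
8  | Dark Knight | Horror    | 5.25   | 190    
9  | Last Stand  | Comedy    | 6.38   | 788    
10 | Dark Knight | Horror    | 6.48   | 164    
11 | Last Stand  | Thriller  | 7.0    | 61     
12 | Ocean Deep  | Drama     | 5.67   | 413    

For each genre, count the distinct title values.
SELECT genre, COUNT(DISTINCT title)
FROM movies
GROUP BY genre

Result:
  Animation: 2 distinct
  Comedy: 2 distinct
  Drama: 2 distinct
  Horror: 1 distinct
  Thriller: 3 distinct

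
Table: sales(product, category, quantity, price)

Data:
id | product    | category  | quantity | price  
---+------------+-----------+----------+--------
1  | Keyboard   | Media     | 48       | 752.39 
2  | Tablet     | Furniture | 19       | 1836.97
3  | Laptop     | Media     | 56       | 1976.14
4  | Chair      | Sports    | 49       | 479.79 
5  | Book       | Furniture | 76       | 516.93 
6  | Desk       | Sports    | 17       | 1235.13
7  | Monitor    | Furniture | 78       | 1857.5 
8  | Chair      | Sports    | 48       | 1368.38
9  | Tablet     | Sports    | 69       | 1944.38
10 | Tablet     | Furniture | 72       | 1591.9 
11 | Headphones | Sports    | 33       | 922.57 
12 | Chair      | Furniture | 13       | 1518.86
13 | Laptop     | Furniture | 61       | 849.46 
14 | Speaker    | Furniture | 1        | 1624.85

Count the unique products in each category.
SELECT category, COUNT(DISTINCT product)
FROM sales
GROUP BY category

Result:
  Furniture: 6 distinct
  Media: 2 distinct
  Sports: 4 distinct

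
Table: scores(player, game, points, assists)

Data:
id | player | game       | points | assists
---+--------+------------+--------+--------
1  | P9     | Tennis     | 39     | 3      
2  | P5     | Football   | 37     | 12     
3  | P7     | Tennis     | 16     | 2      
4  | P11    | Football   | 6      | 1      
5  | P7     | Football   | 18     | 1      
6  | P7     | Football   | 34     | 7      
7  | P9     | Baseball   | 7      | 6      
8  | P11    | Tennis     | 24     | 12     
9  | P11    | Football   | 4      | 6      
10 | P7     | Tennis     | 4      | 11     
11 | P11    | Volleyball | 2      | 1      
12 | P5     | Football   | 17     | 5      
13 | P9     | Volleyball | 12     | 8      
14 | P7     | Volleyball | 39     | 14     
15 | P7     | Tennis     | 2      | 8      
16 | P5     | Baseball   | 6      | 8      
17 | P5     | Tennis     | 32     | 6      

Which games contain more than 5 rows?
SELECT game, COUNT(*) as cnt
FROM scores
GROUP BY game
HAVING COUNT(*) > 5

Result:
  Football: 6
  Tennis: 6

Note: HAVING filters groups after aggregation, WHERE filters rows before.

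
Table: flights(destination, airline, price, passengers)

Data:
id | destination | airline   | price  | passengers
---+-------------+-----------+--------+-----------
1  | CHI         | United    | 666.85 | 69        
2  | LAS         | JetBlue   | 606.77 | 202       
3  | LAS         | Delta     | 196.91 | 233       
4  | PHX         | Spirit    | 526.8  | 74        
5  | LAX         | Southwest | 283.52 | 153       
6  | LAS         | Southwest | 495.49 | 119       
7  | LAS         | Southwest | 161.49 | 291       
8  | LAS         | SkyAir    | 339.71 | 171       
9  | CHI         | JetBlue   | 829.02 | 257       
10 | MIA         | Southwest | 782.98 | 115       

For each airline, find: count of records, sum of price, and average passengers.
SELECT airline,
       COUNT(*) as cnt,
       SUM(price) as total_price,
       AVG(passengers) as avg_passengers
FROM flights
GROUP BY airline

Result:
  Delta: 1 records, 196.91 total price, 233.00 avg passengers
  JetBlue: 2 records, 1435.79 total price, 229.50 avg passengers
  SkyAir: 1 records, 339.71 total price, 171.00 avg passengers
  Southwest: 4 records, 1723.48 total price, 169.50 avg passengers
  Spirit: 1 records, 526.80 total price, 74.00 avg passengers
  United: 1 records, 666.85 total price, 69.00 avg passengers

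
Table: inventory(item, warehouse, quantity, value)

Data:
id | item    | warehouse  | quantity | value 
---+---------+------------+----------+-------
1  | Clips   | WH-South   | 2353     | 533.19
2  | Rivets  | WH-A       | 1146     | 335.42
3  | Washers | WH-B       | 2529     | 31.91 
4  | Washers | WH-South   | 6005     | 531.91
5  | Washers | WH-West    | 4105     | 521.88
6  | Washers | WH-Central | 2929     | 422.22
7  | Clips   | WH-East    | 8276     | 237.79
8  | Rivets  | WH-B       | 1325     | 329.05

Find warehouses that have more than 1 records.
SELECT warehouse, COUNT(*) as cnt
FROM inventory
GROUP BY warehouse
HAVING COUNT(*) > 1

Result:
  WH-B: 2
  WH-South: 2

Note: HAVING filters groups after aggregation, WHERE filters rows before.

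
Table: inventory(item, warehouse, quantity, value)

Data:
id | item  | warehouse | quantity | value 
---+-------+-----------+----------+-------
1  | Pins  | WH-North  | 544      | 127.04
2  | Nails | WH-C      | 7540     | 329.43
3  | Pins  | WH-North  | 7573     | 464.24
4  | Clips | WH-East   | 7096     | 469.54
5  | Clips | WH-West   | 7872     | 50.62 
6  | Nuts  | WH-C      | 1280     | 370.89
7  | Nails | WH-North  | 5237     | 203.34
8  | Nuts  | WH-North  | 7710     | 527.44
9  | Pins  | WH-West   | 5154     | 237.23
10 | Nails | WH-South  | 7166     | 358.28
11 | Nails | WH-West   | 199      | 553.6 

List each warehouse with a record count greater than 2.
SELECT warehouse, COUNT(*) as cnt
FROM inventory
GROUP BY warehouse
HAVING COUNT(*) > 2

Result:
  WH-North: 4
  WH-West: 3

Note: HAVING filters groups after aggregation, WHERE filters rows before.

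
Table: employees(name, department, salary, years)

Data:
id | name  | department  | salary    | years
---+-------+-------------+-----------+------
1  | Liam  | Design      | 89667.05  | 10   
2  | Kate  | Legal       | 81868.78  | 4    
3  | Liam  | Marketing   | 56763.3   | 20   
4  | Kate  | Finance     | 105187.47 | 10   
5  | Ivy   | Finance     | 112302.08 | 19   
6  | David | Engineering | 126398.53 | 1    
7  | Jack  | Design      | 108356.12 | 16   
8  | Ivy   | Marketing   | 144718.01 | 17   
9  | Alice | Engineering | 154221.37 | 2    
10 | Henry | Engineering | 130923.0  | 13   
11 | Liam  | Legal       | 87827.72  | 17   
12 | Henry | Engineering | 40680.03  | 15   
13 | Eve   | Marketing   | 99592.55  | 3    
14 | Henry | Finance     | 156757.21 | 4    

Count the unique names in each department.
SELECT department, COUNT(DISTINCT name)
FROM employees
GROUP BY department

Result:
  Design: 2 distinct
  Engineering: 3 distinct
  Finance: 3 distinct
  Legal: 2 distinct
  Marketing: 3 distinct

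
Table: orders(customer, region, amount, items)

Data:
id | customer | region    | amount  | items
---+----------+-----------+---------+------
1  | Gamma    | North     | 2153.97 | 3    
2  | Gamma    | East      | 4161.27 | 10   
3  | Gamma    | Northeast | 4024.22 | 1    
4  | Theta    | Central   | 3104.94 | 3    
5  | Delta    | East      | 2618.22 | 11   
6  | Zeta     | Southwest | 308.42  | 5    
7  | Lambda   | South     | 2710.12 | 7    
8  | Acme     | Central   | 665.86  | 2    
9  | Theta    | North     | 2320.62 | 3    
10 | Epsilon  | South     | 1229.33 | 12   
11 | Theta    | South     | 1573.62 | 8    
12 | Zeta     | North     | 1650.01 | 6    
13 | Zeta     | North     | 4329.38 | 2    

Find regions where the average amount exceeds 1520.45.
SELECT region, AVG(amount)
FROM orders
GROUP BY region
HAVING AVG(amount) > 1520.45

Result:
  Central: avg=1885.40
  East: avg=3389.75
  North: avg=2613.50
  Northeast: avg=4024.22
  South: avg=1837.69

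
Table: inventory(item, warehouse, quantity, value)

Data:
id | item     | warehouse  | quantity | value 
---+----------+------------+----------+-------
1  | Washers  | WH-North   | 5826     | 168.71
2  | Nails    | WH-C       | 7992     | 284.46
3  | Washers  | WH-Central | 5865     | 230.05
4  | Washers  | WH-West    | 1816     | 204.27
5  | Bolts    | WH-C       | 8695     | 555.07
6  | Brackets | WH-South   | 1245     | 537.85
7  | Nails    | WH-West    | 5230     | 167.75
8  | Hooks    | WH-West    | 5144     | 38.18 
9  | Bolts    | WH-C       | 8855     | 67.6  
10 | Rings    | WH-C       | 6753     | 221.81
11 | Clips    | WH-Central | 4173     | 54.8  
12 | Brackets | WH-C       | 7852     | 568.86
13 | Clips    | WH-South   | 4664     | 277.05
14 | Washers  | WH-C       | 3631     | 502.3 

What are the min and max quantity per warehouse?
SELECT warehouse, MIN(quantity), MAX(quantity)
FROM inventory
GROUP BY warehouse

Result:
  WH-C: min=3631, max=8855
  WH-Central: min=4173, max=5865
  WH-North: min=5826, max=5826
  WH-South: min=1245, max=4664
  WH-West: min=1816, max=5230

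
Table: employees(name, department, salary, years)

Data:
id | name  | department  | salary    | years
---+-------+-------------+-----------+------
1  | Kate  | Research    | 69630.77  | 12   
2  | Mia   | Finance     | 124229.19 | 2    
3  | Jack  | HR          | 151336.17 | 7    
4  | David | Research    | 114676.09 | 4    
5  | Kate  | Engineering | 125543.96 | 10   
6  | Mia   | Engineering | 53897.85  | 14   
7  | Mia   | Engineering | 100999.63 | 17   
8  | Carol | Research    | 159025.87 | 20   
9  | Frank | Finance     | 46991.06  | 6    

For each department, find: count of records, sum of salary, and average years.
SELECT department,
       COUNT(*) as cnt,
       SUM(salary) as total_salary,
       AVG(years) as avg_years
FROM employees
GROUP BY department

Result:
  Engineering: 3 records, 280441.44 total salary, 13.67 avg years
  Finance: 2 records, 171220.25 total salary, 4.00 avg years
  HR: 1 records, 151336.17 total salary, 7.00 avg years
  Research: 3 records, 343332.73 total salary, 12.00 avg years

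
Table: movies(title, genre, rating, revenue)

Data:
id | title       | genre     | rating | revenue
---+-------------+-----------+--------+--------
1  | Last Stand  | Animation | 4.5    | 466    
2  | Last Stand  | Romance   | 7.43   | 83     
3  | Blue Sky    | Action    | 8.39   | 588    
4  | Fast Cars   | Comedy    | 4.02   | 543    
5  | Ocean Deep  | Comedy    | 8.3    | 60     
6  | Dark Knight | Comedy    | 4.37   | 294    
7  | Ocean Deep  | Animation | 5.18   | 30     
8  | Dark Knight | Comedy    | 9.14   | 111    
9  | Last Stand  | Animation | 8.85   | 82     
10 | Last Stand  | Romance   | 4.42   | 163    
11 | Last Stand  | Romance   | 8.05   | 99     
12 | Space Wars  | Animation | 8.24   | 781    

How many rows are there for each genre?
SELECT genre, COUNT(*) as count
FROM movies
GROUP BY genre

Result:
  Action: 1
  Animation: 4
  Comedy: 4
  Romance: 3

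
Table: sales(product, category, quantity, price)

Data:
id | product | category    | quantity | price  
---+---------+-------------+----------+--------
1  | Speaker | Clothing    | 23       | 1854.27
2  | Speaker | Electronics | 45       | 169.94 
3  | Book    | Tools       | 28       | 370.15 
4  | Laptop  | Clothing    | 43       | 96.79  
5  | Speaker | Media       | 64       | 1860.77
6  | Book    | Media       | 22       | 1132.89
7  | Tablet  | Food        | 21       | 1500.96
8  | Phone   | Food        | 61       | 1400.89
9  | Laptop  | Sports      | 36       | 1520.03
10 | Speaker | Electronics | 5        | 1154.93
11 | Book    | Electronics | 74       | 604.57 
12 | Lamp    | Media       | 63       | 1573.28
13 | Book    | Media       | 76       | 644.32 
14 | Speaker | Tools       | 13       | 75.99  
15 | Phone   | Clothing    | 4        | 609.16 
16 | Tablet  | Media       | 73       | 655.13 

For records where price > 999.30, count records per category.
SELECT category, COUNT(*)
FROM sales
WHERE price > 999.30
GROUP BY category

Note: WHERE filters rows before grouping.

Result:
  Clothing: 1
  Electronics: 1
  Food: 2
  Media: 3
  Sports: 1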